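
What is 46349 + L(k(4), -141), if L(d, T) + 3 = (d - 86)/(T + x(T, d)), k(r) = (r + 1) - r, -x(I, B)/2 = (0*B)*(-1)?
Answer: 6534871/141 ≈ 46347.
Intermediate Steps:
x(I, B) = 0 (x(I, B) = -2*0*B*(-1) = -0*(-1) = -2*0 = 0)
k(r) = 1 (k(r) = (1 + r) - r = 1)
L(d, T) = -3 + (-86 + d)/T (L(d, T) = -3 + (d - 86)/(T + 0) = -3 + (-86 + d)/T)
46349 + L(k(4), -141) = 46349 + (-86 + 1 - 3*(-141))/(-141) = 46349 - (-86 + 1 + 423)/141 = 46349 - 1/141*338 = 46349 - 338/141 = 6534871/141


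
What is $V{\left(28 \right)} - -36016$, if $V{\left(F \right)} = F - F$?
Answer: $36016$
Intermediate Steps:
$V{\left(F \right)} = 0$
$V{\left(28 \right)} - -36016 = 0 - -36016 = 0 + 36016 = 36016$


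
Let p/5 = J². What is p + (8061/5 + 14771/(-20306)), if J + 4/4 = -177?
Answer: 16247995411/101530 ≈ 1.6003e+5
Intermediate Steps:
J = -178 (J = -1 - 177 = -178)
p = 158420 (p = 5*(-178)² = 5*31684 = 158420)
p + (8061/5 + 14771/(-20306)) = 158420 + (8061/5 + 14771/(-20306)) = 158420 + (8061*(⅕) + 14771*(-1/20306)) = 158420 + (8061/5 - 14771/20306) = 158420 + 163612811/101530 = 16247995411/101530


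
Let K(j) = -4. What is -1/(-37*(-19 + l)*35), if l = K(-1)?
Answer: -1/29785 ≈ -3.3574e-5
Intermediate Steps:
l = -4
-1/(-37*(-19 + l)*35) = -1/(-37*(-19 - 4)*35) = -1/(-37*(-23)*35) = -1/(851*35) = -1/29785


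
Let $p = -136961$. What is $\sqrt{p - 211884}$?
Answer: $i \sqrt{348845} \approx 590.63 i$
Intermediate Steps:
$\sqrt{p - 211884} = \sqrt{-136961 - 211884} = \sqrt{-348845} = i \sqrt{348845}$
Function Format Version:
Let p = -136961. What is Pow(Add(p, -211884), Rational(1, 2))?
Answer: Mul(I, Pow(348845, Rational(1, 2))) ≈ Mul(590.63, I)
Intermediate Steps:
Pow(Add(p, -211884), Rational(1, 2)) = Pow(Add(-136961, -211884), Rational(1, 2)) = Pow(-348845, Rational(1, 2)) = Mul(I, Pow(348845, Rational(1, 2)))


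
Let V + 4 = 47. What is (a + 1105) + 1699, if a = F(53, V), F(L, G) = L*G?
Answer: 5083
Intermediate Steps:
V = 43 (V = -4 + 47 = 43)
F(L, G) = G*L
a = 2279 (a = 43*53 = 2279)
(a + 1105) + 1699 = (2279 + 1105) + 1699 = 3384 + 1699 = 5083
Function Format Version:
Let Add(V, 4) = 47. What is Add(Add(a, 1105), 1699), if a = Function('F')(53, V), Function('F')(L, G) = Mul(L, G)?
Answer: 5083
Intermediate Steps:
V = 43 (V = Add(-4, 47) = 43)
Function('F')(L, G) = Mul(G, L)
a = 2279 (a = Mul(43, 53) = 2279)
Add(Add(a, 1105), 1699) = Add(Add(2279, 1105), 1699) = Add(3384, 1699) = 5083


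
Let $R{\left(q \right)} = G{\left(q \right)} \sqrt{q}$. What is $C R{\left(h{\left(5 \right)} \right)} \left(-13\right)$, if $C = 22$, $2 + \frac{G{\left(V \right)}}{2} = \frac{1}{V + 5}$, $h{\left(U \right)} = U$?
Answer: $\frac{5434 \sqrt{5}}{5} \approx 2430.2$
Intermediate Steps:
$G{\left(V \right)} = -4 + \frac{2}{5 + V}$ ($G{\left(V \right)} = -4 + \frac{2}{V + 5} = -4 + \frac{2}{5 + V}$)
$R{\left(q \right)} = \frac{2 \sqrt{q} \left(-9 - 2 q\right)}{5 + q}$ ($R{\left(q \right)} = \frac{2 \left(-9 - 2 q\right)}{5 + q} \sqrt{q} = \frac{2 \sqrt{q} \left(-9 - 2 q\right)}{5 + q}$)
$C R{\left(h{\left(5 \right)} \right)} \left(-13\right) = 22 \frac{\sqrt{5} \left(-18 - 20\right)}{5 + 5} \left(-13\right) = 22 \frac{\sqrt{5} \left(-18 - 20\right)}{10} \left(-13\right) = 22 \sqrt{5} \cdot \frac{1}{10} \left(-38\right) \left(-13\right) = 22 \left(- \frac{19 \sqrt{5}}{5}\right) \left(-13\right) = - \frac{418 \sqrt{5}}{5} \left(-13\right) = \frac{5434 \sqrt{5}}{5}$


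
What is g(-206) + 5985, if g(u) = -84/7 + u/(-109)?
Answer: 651263/109 ≈ 5974.9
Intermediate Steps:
g(u) = -12 - u/109 (g(u) = -84*1/7 + u*(-1/109) = -12 - u/109)
g(-206) + 5985 = (-12 - 1/109*(-206)) + 5985 = (-12 + 206/109) + 5985 = -1102/109 + 5985 = 651263/109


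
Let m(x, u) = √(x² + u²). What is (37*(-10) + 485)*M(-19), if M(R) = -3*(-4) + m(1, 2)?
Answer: 1380 + 115*√5 ≈ 1637.1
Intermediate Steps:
m(x, u) = √(u² + x²)
M(R) = 12 + √5 (M(R) = -3*(-4) + √(2² + 1²) = 12 + √(4 + 1) = 12 + √5)
(37*(-10) + 485)*M(-19) = (37*(-10) + 485)*(12 + √5) = (-370 + 485)*(12 + √5) = 115*(12 + √5) = 1380 + 115*√5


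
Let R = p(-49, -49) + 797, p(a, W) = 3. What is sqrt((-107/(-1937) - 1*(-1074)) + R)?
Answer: sqrt(7031397165)/1937 ≈ 43.290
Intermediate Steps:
R = 800 (R = 3 + 797 = 800)
sqrt((-107/(-1937) - 1*(-1074)) + R) = sqrt((-107/(-1937) - 1*(-1074)) + 800) = sqrt((-107*(-1/1937) + 1074) + 800) = sqrt((107/1937 + 1074) + 800) = sqrt(2080445/1937 + 800) = sqrt(3630045/1937) = sqrt(7031397165)/1937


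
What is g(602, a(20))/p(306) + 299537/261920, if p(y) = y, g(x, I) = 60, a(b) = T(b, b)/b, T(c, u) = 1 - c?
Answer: 17895587/13357920 ≈ 1.3397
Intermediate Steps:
a(b) = (1 - b)/b
g(602, a(20))/p(306) + 299537/261920 = 60/306 + 299537/261920 = 60*(1/306) + 299537*(1/261920) = 10/51 + 299537/261920 = 17895587/13357920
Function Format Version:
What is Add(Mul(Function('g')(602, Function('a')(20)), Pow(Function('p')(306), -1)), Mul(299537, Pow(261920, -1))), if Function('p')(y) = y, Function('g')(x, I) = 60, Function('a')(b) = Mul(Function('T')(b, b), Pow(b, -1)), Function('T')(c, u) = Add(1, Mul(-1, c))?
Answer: Rational(17895587, 13357920) ≈ 1.3397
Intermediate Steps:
Function('a')(b) = Mul(Pow(b, -1), Add(1, Mul(-1, b))) (Function('a')(b) = Mul(Add(1, Mul(-1, b)), Pow(b, -1)) = Mul(Pow(b, -1), Add(1, Mul(-1, b))))
Add(Mul(Function('g')(602, Function('a')(20)), Pow(Function('p')(306), -1)), Mul(299537, Pow(261920, -1))) = Add(Mul(60, Pow(306, -1)), Mul(299537, Pow(261920, -1))) = Add(Mul(60, Rational(1, 306)), Mul(299537, Rational(1, 261920))) = Add(Rational(10, 51), Rational(299537, 261920)) = Rational(17895587, 13357920)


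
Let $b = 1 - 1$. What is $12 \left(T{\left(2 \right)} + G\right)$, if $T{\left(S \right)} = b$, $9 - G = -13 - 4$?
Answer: $312$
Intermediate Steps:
$G = 26$ ($G = 9 - \left(-13 - 4\right) = 9 - -17 = 9 + 17 = 26$)
$b = 0$
$T{\left(S \right)} = 0$
$12 \left(T{\left(2 \right)} + G\right) = 12 \left(0 + 26\right) = 12 \cdot 26 = 312$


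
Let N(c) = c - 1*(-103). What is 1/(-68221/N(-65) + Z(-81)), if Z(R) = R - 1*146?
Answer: -38/76847 ≈ -0.00049449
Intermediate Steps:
N(c) = 103 + c (N(c) = c + 103 = 103 + c)
Z(R) = -146 + R (Z(R) = R - 146 = -146 + R)
1/(-68221/N(-65) + Z(-81)) = 1/(-68221/(103 - 65) + (-146 - 81)) = 1/(-68221/38 - 227) = 1/(-76847/38) = -38/76847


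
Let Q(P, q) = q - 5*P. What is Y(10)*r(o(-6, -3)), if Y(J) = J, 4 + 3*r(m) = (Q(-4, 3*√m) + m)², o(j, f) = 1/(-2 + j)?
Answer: 124765/96 + 795*I*√2/8 ≈ 1299.6 + 140.54*I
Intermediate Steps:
r(m) = -4/3 + (20 + m + 3*√m)²/3 (r(m) = -4/3 + ((3*√m - 5*(-4)) + m)²/3 = -4/3 + ((3*√m + 20) + m)²/3 = -4/3 + ((20 + 3*√m) + m)²/3 = -4/3 + (20 + m + 3*√m)²/3)
Y(10)*r(o(-6, -3)) = 10*(-4/3 + (20 + 1/(-2 - 6) + 3*√(1/(-2 - 6)))²/3) = 10*(-4/3 + (20 + 1/(-8) + 3*√(1/(-8)))²/3) = 10*(-4/3 + (20 - ⅛ + 3*√(-⅛))²/3) = 10*(-4/3 + (20 - ⅛ + 3*(I*√2/4))²/3) = 10*(-4/3 + (20 - ⅛ + 3*I*√2/4)²/3) = 10*(-4/3 + (159/8 + 3*I*√2/4)²/3) = -40/3 + 10*(159/8 + 3*I*√2/4)²/3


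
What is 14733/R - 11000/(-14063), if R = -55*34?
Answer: -186620179/26297810 ≈ -7.0964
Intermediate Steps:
R = -1870
14733/R - 11000/(-14063) = 14733/(-1870) - 11000/(-14063) = 14733*(-1/1870) - 11000*(-1/14063) = -14733/1870 + 11000/14063 = -186620179/26297810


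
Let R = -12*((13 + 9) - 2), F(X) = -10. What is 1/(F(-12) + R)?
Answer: -1/250 ≈ -0.0040000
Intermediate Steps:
R = -240 (R = -12*(22 - 2) = -12*20 = -240)
1/(F(-12) + R) = 1/(-10 - 240) = 1/(-250) = -1/250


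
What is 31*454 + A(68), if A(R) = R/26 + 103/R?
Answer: 12445067/884 ≈ 14078.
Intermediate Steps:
A(R) = 103/R + R/26 (A(R) = R*(1/26) + 103/R = R/26 + 103/R = 103/R + R/26)
31*454 + A(68) = 31*454 + (103/68 + (1/26)*68) = 14074 + (103*(1/68) + 34/13) = 14074 + (103/68 + 34/13) = 14074 + 3651/884 = 12445067/884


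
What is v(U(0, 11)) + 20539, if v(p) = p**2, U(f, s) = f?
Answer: 20539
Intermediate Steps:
v(U(0, 11)) + 20539 = 0**2 + 20539 = 0 + 20539 = 20539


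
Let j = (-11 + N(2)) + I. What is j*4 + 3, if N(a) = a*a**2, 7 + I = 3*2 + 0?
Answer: -13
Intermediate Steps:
I = -1 (I = -7 + (3*2 + 0) = -7 + (6 + 0) = -7 + 6 = -1)
N(a) = a**3
j = -4 (j = (-11 + 2**3) - 1 = (-11 + 8) - 1 = -3 - 1 = -4)
j*4 + 3 = -4*4 + 3 = -16 + 3 = -13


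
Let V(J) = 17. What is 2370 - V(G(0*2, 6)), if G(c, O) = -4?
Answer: 2353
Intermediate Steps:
2370 - V(G(0*2, 6)) = 2370 - 1*17 = 2370 - 17 = 2353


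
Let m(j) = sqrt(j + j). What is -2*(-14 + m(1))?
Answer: 28 - 2*sqrt(2) ≈ 25.172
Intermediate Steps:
m(j) = sqrt(2)*sqrt(j) (m(j) = sqrt(2*j) = sqrt(2)*sqrt(j))
-2*(-14 + m(1)) = -2*(-14 + sqrt(2)*sqrt(1)) = -2*(-14 + sqrt(2)*1) = -2*(-14 + sqrt(2)) = 28 - 2*sqrt(2)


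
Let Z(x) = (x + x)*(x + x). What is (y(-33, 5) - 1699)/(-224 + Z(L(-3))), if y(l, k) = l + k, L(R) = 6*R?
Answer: -1727/1072 ≈ -1.6110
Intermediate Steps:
Z(x) = 4*x² (Z(x) = (2*x)*(2*x) = 4*x²)
y(l, k) = k + l
(y(-33, 5) - 1699)/(-224 + Z(L(-3))) = ((5 - 33) - 1699)/(-224 + 4*(6*(-3))²) = (-28 - 1699)/(-224 + 4*(-18)²) = -1727/(-224 + 4*324) = -1727/(-224 + 1296) = -1727/1072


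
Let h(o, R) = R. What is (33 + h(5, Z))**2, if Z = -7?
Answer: 676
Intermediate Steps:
(33 + h(5, Z))**2 = (33 - 7)**2 = 26**2 = 676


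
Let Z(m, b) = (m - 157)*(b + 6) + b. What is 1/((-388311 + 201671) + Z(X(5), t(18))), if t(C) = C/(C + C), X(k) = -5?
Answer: -2/375385 ≈ -5.3279e-6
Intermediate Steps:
t(C) = 1/2 (t(C) = C/((2*C)) = (1/(2*C))*C = 1/2)
Z(m, b) = b + (-157 + m)*(6 + b) (Z(m, b) = (-157 + m)*(6 + b) + b = b + (-157 + m)*(6 + b))
1/((-388311 + 201671) + Z(X(5), t(18))) = 1/((-388311 + 201671) + (-942 - 156*1/2 + 6*(-5) + (1/2)*(-5))) = 1/(-186640 + (-942 - 78 - 30 - 5/2)) = 1/(-186640 - 2105/2) = 1/(-375385/2) = -2/375385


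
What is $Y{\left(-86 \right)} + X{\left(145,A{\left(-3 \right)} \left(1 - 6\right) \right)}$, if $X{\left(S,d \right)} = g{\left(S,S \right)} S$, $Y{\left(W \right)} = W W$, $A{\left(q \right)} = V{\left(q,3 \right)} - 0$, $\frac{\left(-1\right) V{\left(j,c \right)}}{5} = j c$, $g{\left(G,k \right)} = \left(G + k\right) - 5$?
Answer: $48721$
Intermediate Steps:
$g{\left(G,k \right)} = -5 + G + k$
$V{\left(j,c \right)} = - 5 c j$ ($V{\left(j,c \right)} = - 5 j c = - 5 c j$)
$A{\left(q \right)} = - 15 q$ ($A{\left(q \right)} = \left(-5\right) 3 q - 0 = - 15 q + 0 = - 15 q$)
$Y{\left(W \right)} = W^{2}$
$X{\left(S,d \right)} = S \left(-5 + 2 S\right)$ ($X{\left(S,d \right)} = \left(-5 + S + S\right) S = \left(-5 + 2 S\right) S = S \left(-5 + 2 S\right)$)
$Y{\left(-86 \right)} + X{\left(145,A{\left(-3 \right)} \left(1 - 6\right) \right)} = \left(-86\right)^{2} + 145 \left(-5 + 2 \cdot 145\right) = 7396 + 145 \left(-5 + 290\right) = 7396 + 145 \cdot 285 = 7396 + 41325 = 48721$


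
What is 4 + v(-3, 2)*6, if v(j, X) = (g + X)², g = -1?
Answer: 10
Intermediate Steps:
v(j, X) = (-1 + X)²
4 + v(-3, 2)*6 = 4 + (-1 + 2)²*6 = 4 + 1²*6 = 4 + 1*6 = 4 + 6 = 10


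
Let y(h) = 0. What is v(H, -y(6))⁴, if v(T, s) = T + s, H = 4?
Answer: 256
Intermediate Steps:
v(H, -y(6))⁴ = (4 - 1*0)⁴ = (4 + 0)⁴ = 4⁴ = 256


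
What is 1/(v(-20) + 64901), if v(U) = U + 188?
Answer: 1/65069 ≈ 1.5368e-5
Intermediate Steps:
v(U) = 188 + U
1/(v(-20) + 64901) = 1/((188 - 20) + 64901) = 1/(168 + 64901) = 1/65069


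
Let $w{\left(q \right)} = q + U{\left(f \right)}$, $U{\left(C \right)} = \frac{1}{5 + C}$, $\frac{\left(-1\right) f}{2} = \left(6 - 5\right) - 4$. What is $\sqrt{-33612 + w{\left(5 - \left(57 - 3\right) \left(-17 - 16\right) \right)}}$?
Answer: $\frac{i \sqrt{3850814}}{11} \approx 178.4 i$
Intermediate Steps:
$f = 6$ ($f = - 2 \left(\left(6 - 5\right) - 4\right) = - 2 \left(1 - 4\right) = \left(-2\right) \left(-3\right) = 6$)
$w{\left(q \right)} = \frac{1}{11} + q$ ($w{\left(q \right)} = q + \frac{1}{5 + 6} = q + \frac{1}{11} = \frac{1}{11} + q$)
$\sqrt{-33612 + w{\left(5 - \left(57 - 3\right) \left(-17 - 16\right) \right)}} = \sqrt{-33612 - \left(- \frac{56}{11} + \left(57 - 3\right) \left(-17 - 16\right)\right)} = \sqrt{-33612 + \left(\frac{1}{11} - \left(-5 + 54 \left(-33\right)\right)\right)} = \sqrt{-33612 + \left(\frac{1}{11} + \left(5 - -1782\right)\right)} = \sqrt{-33612 + \left(\frac{1}{11} + \left(5 + 1782\right)\right)} = \sqrt{-33612 + \left(\frac{1}{11} + 1787\right)} = \sqrt{-33612 + \frac{19658}{11}} = \sqrt{- \frac{350074}{11}} = \frac{i \sqrt{3850814}}{11}$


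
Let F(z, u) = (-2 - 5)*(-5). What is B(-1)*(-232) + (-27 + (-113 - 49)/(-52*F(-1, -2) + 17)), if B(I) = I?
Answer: 123259/601 ≈ 205.09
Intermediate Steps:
F(z, u) = 35 (F(z, u) = -7*(-5) = 35)
B(-1)*(-232) + (-27 + (-113 - 49)/(-52*F(-1, -2) + 17)) = -1*(-232) + (-27 + (-113 - 49)/(-52*35 + 17)) = 232 + (-27 - 162/(-1820 + 17)) = 232 + (-27 - 162/(-1803)) = 232 + (-27 - 162*(-1/1803)) = 232 + (-27 + 54/601) = 232 - 16173/601 = 123259/601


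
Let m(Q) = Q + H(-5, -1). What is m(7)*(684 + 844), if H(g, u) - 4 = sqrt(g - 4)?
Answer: 16808 + 4584*I ≈ 16808.0 + 4584.0*I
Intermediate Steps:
H(g, u) = 4 + sqrt(-4 + g) (H(g, u) = 4 + sqrt(g - 4) = 4 + sqrt(-4 + g))
m(Q) = 4 + Q + 3*I (m(Q) = Q + (4 + sqrt(-4 - 5)) = Q + (4 + sqrt(-9)) = Q + (4 + 3*I) = 4 + Q + 3*I)
m(7)*(684 + 844) = (4 + 7 + 3*I)*(684 + 844) = (11 + 3*I)*1528 = 16808 + 4584*I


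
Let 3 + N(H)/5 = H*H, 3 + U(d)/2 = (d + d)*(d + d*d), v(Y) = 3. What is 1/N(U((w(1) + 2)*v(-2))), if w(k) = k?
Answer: 1/52293765 ≈ 1.9123e-8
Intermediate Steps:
U(d) = -6 + 4*d*(d + d²) (U(d) = -6 + 2*((d + d)*(d + d*d)) = -6 + 2*((2*d)*(d + d²)) = -6 + 2*(2*d*(d + d²)) = -6 + 4*d*(d + d²))
N(H) = -15 + 5*H² (N(H) = -15 + 5*(H*H) = -15 + 5*H²)
1/N(U((w(1) + 2)*v(-2))) = 1/(-15 + 5*(-6 + 4*((1 + 2)*3)² + 4*((1 + 2)*3)³)²) = 1/(-15 + 5*(-6 + 4*(3*3)² + 4*(3*3)³)²) = 1/(-15 + 5*(-6 + 4*9² + 4*9³)²) = 1/(-15 + 5*(-6 + 4*81 + 4*729)²) = 1/(-15 + 5*(-6 + 324 + 2916)²) = 1/(-15 + 5*3234²) = 1/(-15 + 5*10458756) = 1/(-15 + 52293780) = 1/52293765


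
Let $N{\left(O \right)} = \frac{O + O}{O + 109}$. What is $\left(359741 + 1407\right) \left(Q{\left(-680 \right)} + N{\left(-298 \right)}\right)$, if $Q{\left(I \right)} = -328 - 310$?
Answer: $- \frac{43332703928}{189} \approx -2.2927 \cdot 10^{8}$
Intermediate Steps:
$Q{\left(I \right)} = -638$ ($Q{\left(I \right)} = -328 - 310 = -638$)
$N{\left(O \right)} = \frac{2 O}{109 + O}$
$\left(359741 + 1407\right) \left(Q{\left(-680 \right)} + N{\left(-298 \right)}\right) = \left(359741 + 1407\right) \left(-638 + 2 \left(-298\right) \frac{1}{109 - 298}\right) = 361148 \left(-638 + 2 \left(-298\right) \frac{1}{-189}\right) = 361148 \left(-638 + 2 \left(-298\right) \left(- \frac{1}{189}\right)\right) = 361148 \left(-638 + \frac{596}{189}\right) = 361148 \left(- \frac{119986}{189}\right) = - \frac{43332703928}{189}$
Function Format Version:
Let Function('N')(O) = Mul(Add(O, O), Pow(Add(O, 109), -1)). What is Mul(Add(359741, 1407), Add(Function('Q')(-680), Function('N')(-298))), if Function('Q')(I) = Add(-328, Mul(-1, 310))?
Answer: Rational(-43332703928, 189) ≈ -2.2927e+8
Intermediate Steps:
Function('Q')(I) = -638 (Function('Q')(I) = Add(-328, -310) = -638)
Function('N')(O) = Mul(2, O, Pow(Add(109, O), -1)) (Function('N')(O) = Mul(Mul(2, O), Pow(Add(109, O), -1)) = Mul(2, O, Pow(Add(109, O), -1)))
Mul(Add(359741, 1407), Add(Function('Q')(-680), Function('N')(-298))) = Mul(Add(359741, 1407), Add(-638, Mul(2, -298, Pow(Add(109, -298), -1)))) = Mul(361148, Add(-638, Mul(2, -298, Pow(-189, -1)))) = Mul(361148, Add(-638, Mul(2, -298, Rational(-1, 189)))) = Mul(361148, Add(-638, Rational(596, 189))) = Mul(361148, Rational(-119986, 189)) = Rational(-43332703928, 189)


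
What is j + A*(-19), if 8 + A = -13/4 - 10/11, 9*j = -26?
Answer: 90341/396 ≈ 228.13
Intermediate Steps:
j = -26/9 (j = (⅑)*(-26) = -26/9 ≈ -2.8889)
A = -535/44 (A = -8 + (-13/4 - 10/11) = -8 - 183/44 = -535/44 ≈ -12.159)
j + A*(-19) = -26/9 - 535/44*(-19) = -26/9 + 10165/44 = 90341/396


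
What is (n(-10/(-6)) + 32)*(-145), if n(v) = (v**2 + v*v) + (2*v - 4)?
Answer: -48140/9 ≈ -5348.9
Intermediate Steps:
n(v) = -4 + 2*v + 2*v**2 (n(v) = (v**2 + v**2) + (-4 + 2*v) = 2*v**2 + (-4 + 2*v) = -4 + 2*v + 2*v**2)
(n(-10/(-6)) + 32)*(-145) = ((-4 + 2*(-10/(-6)) + 2*(-10/(-6))**2) + 32)*(-145) = ((-4 + 2*(-10*(-1/6)) + 2*(-10*(-1/6))**2) + 32)*(-145) = ((-4 + 2*(5/3) + 2*(5/3)**2) + 32)*(-145) = ((-4 + 10/3 + 2*(25/9)) + 32)*(-145) = ((-4 + 10/3 + 50/9) + 32)*(-145) = (44/9 + 32)*(-145) = (332/9)*(-145) = -48140/9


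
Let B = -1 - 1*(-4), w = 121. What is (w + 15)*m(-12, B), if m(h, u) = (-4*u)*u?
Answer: -4896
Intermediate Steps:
B = 3 (B = -1 + 4 = 3)
m(h, u) = -4*u**2
(w + 15)*m(-12, B) = (121 + 15)*(-4*3**2) = 136*(-4*9) = 136*(-36) = -4896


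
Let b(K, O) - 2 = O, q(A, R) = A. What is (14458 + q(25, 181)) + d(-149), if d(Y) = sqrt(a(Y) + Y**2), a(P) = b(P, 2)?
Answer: 14483 + sqrt(22205) ≈ 14632.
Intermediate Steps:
b(K, O) = 2 + O
a(P) = 4 (a(P) = 2 + 2 = 4)
d(Y) = sqrt(4 + Y**2)
(14458 + q(25, 181)) + d(-149) = (14458 + 25) + sqrt(4 + (-149)**2) = 14483 + sqrt(4 + 22201) = 14483 + sqrt(22205)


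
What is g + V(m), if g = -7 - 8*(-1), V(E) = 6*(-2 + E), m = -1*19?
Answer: -125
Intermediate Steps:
m = -19
V(E) = -12 + 6*E
g = 1 (g = -7 + 8 = 1)
g + V(m) = 1 + (-12 + 6*(-19)) = 1 + (-12 - 114) = 1 - 126 = -125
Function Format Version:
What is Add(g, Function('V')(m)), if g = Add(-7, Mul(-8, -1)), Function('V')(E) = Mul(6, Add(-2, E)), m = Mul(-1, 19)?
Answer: -125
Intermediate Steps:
m = -19
Function('V')(E) = Add(-12, Mul(6, E))
g = 1 (g = Add(-7, 8) = 1)
Add(g, Function('V')(m)) = Add(1, Add(-12, Mul(6, -19))) = Add(1, Add(-12, -114)) = Add(1, -126) = -125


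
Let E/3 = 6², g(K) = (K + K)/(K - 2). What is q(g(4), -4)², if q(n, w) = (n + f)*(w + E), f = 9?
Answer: 1827904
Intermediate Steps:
g(K) = 2*K/(-2 + K) (g(K) = (2*K)/(-2 + K) = 2*K/(-2 + K))
E = 108 (E = 3*6² = 3*36 = 108)
q(n, w) = (9 + n)*(108 + w) (q(n, w) = (n + 9)*(w + 108) = (9 + n)*(108 + w))
q(g(4), -4)² = (972 + 9*(-4) + 108*(2*4/(-2 + 4)) + (2*4/(-2 + 4))*(-4))² = (972 - 36 + 108*(2*4/2) + (2*4/2)*(-4))² = (972 - 36 + 108*(2*4*(½)) + (2*4*(½))*(-4))² = (972 - 36 + 108*4 + 4*(-4))² = (972 - 36 + 432 - 16)² = 1352² = 1827904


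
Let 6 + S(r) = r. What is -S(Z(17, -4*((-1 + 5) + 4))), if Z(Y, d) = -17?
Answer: 23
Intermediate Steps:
S(r) = -6 + r
-S(Z(17, -4*((-1 + 5) + 4))) = -(-6 - 17) = -1*(-23) = 23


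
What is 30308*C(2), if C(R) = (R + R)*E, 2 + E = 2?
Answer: 0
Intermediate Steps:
E = 0 (E = -2 + 2 = 0)
C(R) = 0 (C(R) = (R + R)*0 = (2*R)*0 = 0)
30308*C(2) = 30308*0 = 0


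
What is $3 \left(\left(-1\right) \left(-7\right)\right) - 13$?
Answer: $8$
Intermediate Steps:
$3 \left(\left(-1\right) \left(-7\right)\right) - 13 = 3 \cdot 7 - 13 = 21 - 13 = 8$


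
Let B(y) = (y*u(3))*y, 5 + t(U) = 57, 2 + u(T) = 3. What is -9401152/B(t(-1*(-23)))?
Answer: -587572/169 ≈ -3476.8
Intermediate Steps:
u(T) = 1 (u(T) = -2 + 3 = 1)
t(U) = 52 (t(U) = -5 + 57 = 52)
B(y) = y² (B(y) = (y*1)*y = y*y = y²)
-9401152/B(t(-1*(-23))) = -9401152/(52²) = -9401152/2704 = -9401152*1/2704 = -587572/169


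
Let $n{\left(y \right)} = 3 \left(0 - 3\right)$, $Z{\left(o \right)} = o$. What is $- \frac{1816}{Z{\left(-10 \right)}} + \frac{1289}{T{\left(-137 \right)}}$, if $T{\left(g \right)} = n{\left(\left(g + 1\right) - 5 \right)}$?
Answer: $\frac{1727}{45} \approx 38.378$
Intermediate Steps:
$n{\left(y \right)} = -9$ ($n{\left(y \right)} = 3 \left(-3\right) = -9$)
$T{\left(g \right)} = -9$
$- \frac{1816}{Z{\left(-10 \right)}} + \frac{1289}{T{\left(-137 \right)}} = - \frac{1816}{-10} + \frac{1289}{-9} = \left(-1816\right) \left(- \frac{1}{10}\right) + 1289 \left(- \frac{1}{9}\right) = \frac{908}{5} - \frac{1289}{9} = \frac{1727}{45}$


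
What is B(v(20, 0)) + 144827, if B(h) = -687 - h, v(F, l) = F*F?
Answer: 143740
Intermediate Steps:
v(F, l) = F²
B(v(20, 0)) + 144827 = (-687 - 1*20²) + 144827 = (-687 - 1*400) + 144827 = (-687 - 400) + 144827 = -1087 + 144827 = 143740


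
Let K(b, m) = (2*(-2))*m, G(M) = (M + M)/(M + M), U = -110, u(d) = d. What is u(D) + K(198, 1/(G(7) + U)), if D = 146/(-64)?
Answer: -7829/3488 ≈ -2.2446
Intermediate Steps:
D = -73/32 (D = 146*(-1/64) = -73/32 ≈ -2.2813)
G(M) = 1 (G(M) = (2*M)/((2*M)) = (2*M)*(1/(2*M)) = 1)
K(b, m) = -4*m
u(D) + K(198, 1/(G(7) + U)) = -73/32 - 4/(1 - 110) = -73/32 - 4/(-109) = -73/32 - 4*(-1/109) = -73/32 + 4/109 = -7829/3488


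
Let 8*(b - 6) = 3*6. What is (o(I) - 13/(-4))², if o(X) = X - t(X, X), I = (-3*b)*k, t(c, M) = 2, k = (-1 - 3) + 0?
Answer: 160801/16 ≈ 10050.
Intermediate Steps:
k = -4 (k = -4 + 0 = -4)
b = 33/4 (b = 6 + (3*6)/8 = 6 + (⅛)*18 = 6 + 9/4 = 33/4 ≈ 8.2500)
I = 99 (I = -3*33/4*(-4) = -99/4*(-4) = 99)
o(X) = -2 + X (o(X) = X - 1*2 = X - 2 = -2 + X)
(o(I) - 13/(-4))² = ((-2 + 99) - 13/(-4))² = (97 - 13*(-¼))² = (97 + 13/4)² = (401/4)² = 160801/16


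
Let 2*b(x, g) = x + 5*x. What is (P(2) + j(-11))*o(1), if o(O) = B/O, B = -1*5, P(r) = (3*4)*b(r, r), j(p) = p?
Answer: -305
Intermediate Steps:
b(x, g) = 3*x (b(x, g) = (x + 5*x)/2 = (6*x)/2 = 3*x)
P(r) = 36*r (P(r) = (3*4)*(3*r) = 12*(3*r) = 36*r)
B = -5
o(O) = -5/O
(P(2) + j(-11))*o(1) = (36*2 - 11)*(-5/1) = (72 - 11)*(-5*1) = 61*(-5) = -305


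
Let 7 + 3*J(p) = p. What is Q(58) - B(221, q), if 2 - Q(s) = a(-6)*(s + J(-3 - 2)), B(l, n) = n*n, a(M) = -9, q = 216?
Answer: -46168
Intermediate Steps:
J(p) = -7/3 + p/3
B(l, n) = n²
Q(s) = -34 + 9*s (Q(s) = 2 - (-9)*(s + (-7/3 + (-3 - 2)/3)) = 2 - (-9)*(s + (-7/3 + (⅓)*(-5))) = 2 - (-9)*(s + (-7/3 - 5/3)) = 2 - (-9)*(s - 4) = 2 - (-9)*(-4 + s) = 2 - (36 - 9*s) = 2 + (-36 + 9*s) = -34 + 9*s)
Q(58) - B(221, q) = (-34 + 9*58) - 1*216² = (-34 + 522) - 1*46656 = 488 - 46656 = -46168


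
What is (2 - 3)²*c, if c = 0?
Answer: 0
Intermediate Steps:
(2 - 3)²*c = (2 - 3)²*0 = (-1)²*0 = 1*0 = 0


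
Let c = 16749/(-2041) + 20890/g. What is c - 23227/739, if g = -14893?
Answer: -921868767584/22463097007 ≈ -41.039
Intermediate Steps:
c = -292079347/30396613 (c = 16749/(-2041) + 20890/(-14893) = 16749*(-1/2041) + 20890*(-1/14893) = -16749/2041 - 20890/14893 = -292079347/30396613 ≈ -9.6089)
c - 23227/739 = -292079347/30396613 - 23227/739 = -921868767584/22463097007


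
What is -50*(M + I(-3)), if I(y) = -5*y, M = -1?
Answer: -700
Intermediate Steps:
-50*(M + I(-3)) = -50*(-1 - 5*(-3)) = -50*(-1 + 15) = -50*14 = -700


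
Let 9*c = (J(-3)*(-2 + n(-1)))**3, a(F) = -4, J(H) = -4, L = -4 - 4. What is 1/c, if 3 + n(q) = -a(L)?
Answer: 9/64 ≈ 0.14063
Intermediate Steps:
L = -8
n(q) = 1 (n(q) = -3 - 1*(-4) = -3 + 4 = 1)
c = 64/9 (c = (-4*(-2 + 1))**3/9 = (-4*(-1))**3/9 = (1/9)*4**3 = (1/9)*64 = 64/9 ≈ 7.1111)
1/c = 1/(64/9) = 9/64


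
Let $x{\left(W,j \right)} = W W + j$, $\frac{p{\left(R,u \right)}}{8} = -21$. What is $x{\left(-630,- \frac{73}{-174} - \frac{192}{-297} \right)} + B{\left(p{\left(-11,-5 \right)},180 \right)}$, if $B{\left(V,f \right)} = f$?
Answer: $\frac{2280039481}{5742} \approx 3.9708 \cdot 10^{5}$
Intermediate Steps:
$p{\left(R,u \right)} = -168$ ($p{\left(R,u \right)} = 8 \left(-21\right) = -168$)
$x{\left(W,j \right)} = j + W^{2}$ ($x{\left(W,j \right)} = W^{2} + j = j + W^{2}$)
$x{\left(-630,- \frac{73}{-174} - \frac{192}{-297} \right)} + B{\left(p{\left(-11,-5 \right)},180 \right)} = \left(\left(- \frac{73}{-174} - \frac{192}{-297}\right) + \left(-630\right)^{2}\right) + 180 = \left(\left(\left(-73\right) \left(- \frac{1}{174}\right) - - \frac{64}{99}\right) + 396900\right) + 180 = \left(\left(\frac{73}{174} + \frac{64}{99}\right) + 396900\right) + 180 = \left(\frac{6121}{5742} + 396900\right) + 180 = \frac{2279005921}{5742} + 180 = \frac{2280039481}{5742}$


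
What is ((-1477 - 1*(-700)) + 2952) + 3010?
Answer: 5185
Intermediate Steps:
((-1477 - 1*(-700)) + 2952) + 3010 = ((-1477 + 700) + 2952) + 3010 = (-777 + 2952) + 3010 = 2175 + 3010 = 5185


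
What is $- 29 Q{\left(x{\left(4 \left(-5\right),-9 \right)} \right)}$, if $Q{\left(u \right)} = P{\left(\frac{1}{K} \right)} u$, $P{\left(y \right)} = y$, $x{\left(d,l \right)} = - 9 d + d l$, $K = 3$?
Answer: $-3480$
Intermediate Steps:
$Q{\left(u \right)} = \frac{u}{3}$
$- 29 Q{\left(x{\left(4 \left(-5\right),-9 \right)} \right)} = - 29 \frac{4 \left(-5\right) \left(-9 - 9\right)}{3} = - 29 \frac{\left(-20\right) \left(-18\right)}{3} = - 29 \cdot \frac{1}{3} \cdot 360 = \left(-29\right) 120 = -3480$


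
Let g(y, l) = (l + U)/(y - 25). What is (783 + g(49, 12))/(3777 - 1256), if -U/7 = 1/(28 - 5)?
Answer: 432485/1391592 ≈ 0.31078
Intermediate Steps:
U = -7/23 (U = -7/(28 - 5) = -7/23 ≈ -0.30435)
g(y, l) = (-7/23 + l)/(-25 + y) (g(y, l) = (l - 7/23)/(y - 25) = (-7/23 + l)/(-25 + y))
(783 + g(49, 12))/(3777 - 1256) = (783 + (-7/23 + 12)/(-25 + 49))/(3777 - 1256) = (783 + (269/23)/24)/2521 = (783 + (1/24)*(269/23))*(1/2521) = (783 + 269/552)*(1/2521) = (432485/552)*(1/2521) = 432485/1391592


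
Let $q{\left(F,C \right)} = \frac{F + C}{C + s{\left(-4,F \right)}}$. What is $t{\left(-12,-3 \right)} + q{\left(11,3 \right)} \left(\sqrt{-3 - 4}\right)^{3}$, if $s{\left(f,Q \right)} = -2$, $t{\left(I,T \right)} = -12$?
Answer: $-12 - 98 i \sqrt{7} \approx -12.0 - 259.28 i$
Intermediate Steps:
$q{\left(F,C \right)} = \frac{C + F}{-2 + C}$ ($q{\left(F,C \right)} = \frac{F + C}{C - 2} = \frac{C + F}{-2 + C}$)
$t{\left(-12,-3 \right)} + q{\left(11,3 \right)} \left(\sqrt{-3 - 4}\right)^{3} = -12 + \frac{3 + 11}{-2 + 3} \left(\sqrt{-3 - 4}\right)^{3} = -12 + 1^{-1} \cdot 14 \left(\sqrt{-7}\right)^{3} = -12 + 1 \cdot 14 \left(i \sqrt{7}\right)^{3} = -12 + 14 \left(- 7 i \sqrt{7}\right) = -12 - 98 i \sqrt{7}$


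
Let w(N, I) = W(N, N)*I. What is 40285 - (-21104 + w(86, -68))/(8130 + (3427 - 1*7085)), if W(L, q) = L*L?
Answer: 22584819/559 ≈ 40402.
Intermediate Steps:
W(L, q) = L²
w(N, I) = I*N² (w(N, I) = N²*I = I*N²)
40285 - (-21104 + w(86, -68))/(8130 + (3427 - 1*7085)) = 40285 - (-21104 - 68*86²)/(8130 + (3427 - 1*7085)) = 40285 - (-21104 - 68*7396)/(8130 + (3427 - 7085)) = 40285 - (-21104 - 502928)/(8130 - 3658) = 40285 - (-524032)/4472 = 40285 - 1*(-65504/559) = 40285 + 65504/559 = 22584819/559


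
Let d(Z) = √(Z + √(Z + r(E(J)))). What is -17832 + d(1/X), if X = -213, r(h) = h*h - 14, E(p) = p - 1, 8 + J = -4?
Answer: -17832 + √(-213 + 213*√7031982)/213 ≈ -17828.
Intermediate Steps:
J = -12 (J = -8 - 4 = -12)
E(p) = -1 + p
r(h) = -14 + h² (r(h) = h² - 14 = -14 + h²)
d(Z) = √(Z + √(155 + Z)) (d(Z) = √(Z + √(Z + (-14 + (-1 - 12)²))) = √(Z + √(Z + (-14 + (-13)²))) = √(Z + √(Z + (-14 + 169))) = √(Z + √(Z + 155)) = √(Z + √(155 + Z)))
-17832 + d(1/X) = -17832 + √(1/(-213) + √(155 + 1/(-213))) = -17832 + √(-1/213 + √(155 - 1/213)) = -17832 + √(-1/213 + √(33014/213)) = -17832 + √(-1/213 + √7031982/213)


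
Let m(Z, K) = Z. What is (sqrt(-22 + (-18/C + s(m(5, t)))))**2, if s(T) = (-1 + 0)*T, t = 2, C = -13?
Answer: -333/13 ≈ -25.615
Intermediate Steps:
s(T) = -T
(sqrt(-22 + (-18/C + s(m(5, t)))))**2 = (sqrt(-22 + (-18/(-13) - 1*5)))**2 = (sqrt(-22 + (-18*(-1/13) - 5)))**2 = (sqrt(-22 + (18/13 - 5)))**2 = (sqrt(-22 - 47/13))**2 = (sqrt(-333/13))**2 = (3*I*sqrt(481)/13)**2 = -333/13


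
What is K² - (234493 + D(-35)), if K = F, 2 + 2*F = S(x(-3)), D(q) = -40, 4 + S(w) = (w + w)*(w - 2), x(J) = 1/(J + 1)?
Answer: -3751199/16 ≈ -2.3445e+5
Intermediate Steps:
x(J) = 1/(1 + J)
S(w) = -4 + 2*w*(-2 + w) (S(w) = -4 + (w + w)*(w - 2) = -4 + (2*w)*(-2 + w) = -4 + 2*w*(-2 + w))
F = -7/4 (F = -1 + (-4 - 4/(1 - 3) + 2*(1/(1 - 3))²)/2 = -1 + (-4 - 4/(-2) + 2*(1/(-2))²)/2 = -1 + (-4 - 4*(-½) + 2*(-½)²)/2 = -1 + (-4 + 2 + 2*(¼))/2 = -1 + (-4 + 2 + ½)/2 = -1 + (½)*(-3/2) = -1 - ¾ = -7/4 ≈ -1.7500)
K = -7/4 ≈ -1.7500
K² - (234493 + D(-35)) = (-7/4)² - (234493 - 40) = 49/16 - 1*234453 = 49/16 - 234453 = -3751199/16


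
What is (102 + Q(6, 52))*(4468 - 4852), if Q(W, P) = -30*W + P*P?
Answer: -1008384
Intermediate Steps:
Q(W, P) = P² - 30*W (Q(W, P) = -30*W + P² = P² - 30*W)
(102 + Q(6, 52))*(4468 - 4852) = (102 + (52² - 30*6))*(4468 - 4852) = (102 + (2704 - 180))*(-384) = (102 + 2524)*(-384) = 2626*(-384) = -1008384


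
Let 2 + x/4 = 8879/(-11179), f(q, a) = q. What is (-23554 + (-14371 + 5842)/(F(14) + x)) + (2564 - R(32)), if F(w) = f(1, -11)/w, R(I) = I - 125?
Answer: -4998012821/248299 ≈ -20129.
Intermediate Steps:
R(I) = -125 + I
F(w) = 1/w
x = -124948/11179 (x = -8 + 4*(8879/(-11179)) = -8 + 4*(8879*(-1/11179)) = -8 + 4*(-8879/11179) = -8 - 35516/11179 = -124948/11179 ≈ -11.177)
(-23554 + (-14371 + 5842)/(F(14) + x)) + (2564 - R(32)) = (-23554 + (-14371 + 5842)/(1/14 - 124948/11179)) + (2564 - (-125 + 32)) = (-23554 - 8529/(1/14 - 124948/11179)) + (2564 - 1*(-93)) = (-23554 - 8529/(-248299/22358)) + (2564 + 93) = (-23554 - 8529*(-22358/248299)) + 2657 = (-23554 + 190691382/248299) + 2657 = -5657743264/248299 + 2657 = -4998012821/248299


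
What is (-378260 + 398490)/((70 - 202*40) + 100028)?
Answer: 10115/46009 ≈ 0.21985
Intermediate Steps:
(-378260 + 398490)/((70 - 202*40) + 100028) = 20230/((70 - 8080) + 100028) = 20230/(-8010 + 100028) = 20230/92018 = 20230*(1/92018) = 10115/46009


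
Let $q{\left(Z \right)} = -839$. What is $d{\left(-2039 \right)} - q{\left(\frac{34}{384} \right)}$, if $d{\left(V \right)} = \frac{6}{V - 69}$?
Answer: $\frac{884303}{1054} \approx 839.0$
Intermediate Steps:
$d{\left(V \right)} = \frac{6}{-69 + V}$
$d{\left(-2039 \right)} - q{\left(\frac{34}{384} \right)} = \frac{6}{-69 - 2039} - -839 = \frac{6}{-2108} + 839 = 6 \left(- \frac{1}{2108}\right) + 839 = - \frac{3}{1054} + 839 = \frac{884303}{1054}$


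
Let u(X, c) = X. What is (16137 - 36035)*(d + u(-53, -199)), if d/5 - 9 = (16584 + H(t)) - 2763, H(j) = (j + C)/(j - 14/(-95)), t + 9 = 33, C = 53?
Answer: -1577365130257/1147 ≈ -1.3752e+9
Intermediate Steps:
t = 24 (t = -9 + 33 = 24)
H(j) = (53 + j)/(14/95 + j) (H(j) = (j + 53)/(j - 14/(-95)) = (53 + j)/(j - 14*(-1/95)) = (53 + j)/(j + 14/95) = (53 + j)/(14/95 + j))
d = 158666675/2294 (d = 45 + 5*((16584 + 95*(53 + 24)/(14 + 95*24)) - 2763) = 45 + 5*((16584 + 95*77/(14 + 2280)) - 2763) = 45 + 5*((16584 + 95*77/2294) - 2763) = 45 + 5*((16584 + 95*(1/2294)*77) - 2763) = 45 + 5*((16584 + 7315/2294) - 2763) = 45 + 5*(38051011/2294 - 2763) = 45 + 5*(31712689/2294) = 45 + 158563445/2294 = 158666675/2294 ≈ 69166.)
(16137 - 36035)*(d + u(-53, -199)) = (16137 - 36035)*(158666675/2294 - 53) = -19898*158545093/2294 = -1577365130257/1147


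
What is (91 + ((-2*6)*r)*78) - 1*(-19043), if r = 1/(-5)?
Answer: 96606/5 ≈ 19321.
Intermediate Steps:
r = -⅕ ≈ -0.20000
(91 + ((-2*6)*r)*78) - 1*(-19043) = (91 + (-2*6*(-⅕))*78) - 1*(-19043) = (91 - 12*(-⅕)*78) + 19043 = (91 + (12/5)*78) + 19043 = (91 + 936/5) + 19043 = 1391/5 + 19043 = 96606/5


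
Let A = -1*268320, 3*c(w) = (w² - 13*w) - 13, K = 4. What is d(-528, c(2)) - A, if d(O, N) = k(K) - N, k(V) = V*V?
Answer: 805043/3 ≈ 2.6835e+5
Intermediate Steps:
k(V) = V²
c(w) = -13/3 - 13*w/3 + w²/3 (c(w) = ((w² - 13*w) - 13)/3 = (-13 + w² - 13*w)/3 = -13/3 - 13*w/3 + w²/3)
d(O, N) = 16 - N (d(O, N) = 4² - N = 16 - N)
A = -268320
d(-528, c(2)) - A = (16 - (-13/3 - 13/3*2 + (⅓)*2²)) - 1*(-268320) = (16 - (-13/3 - 26/3 + (⅓)*4)) + 268320 = (16 - (-13/3 - 26/3 + 4/3)) + 268320 = (16 - 1*(-35/3)) + 268320 = (16 + 35/3) + 268320 = 83/3 + 268320 = 805043/3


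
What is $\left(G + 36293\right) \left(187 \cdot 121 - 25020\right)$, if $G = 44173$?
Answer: $-192555138$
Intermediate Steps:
$\left(G + 36293\right) \left(187 \cdot 121 - 25020\right) = \left(44173 + 36293\right) \left(187 \cdot 121 - 25020\right) = 80466 \left(22627 - 25020\right) = 80466 \left(-2393\right) = -192555138$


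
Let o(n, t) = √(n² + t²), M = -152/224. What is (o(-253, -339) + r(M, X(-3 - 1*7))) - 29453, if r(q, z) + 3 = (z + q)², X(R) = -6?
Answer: -23058535/784 + √178930 ≈ -28988.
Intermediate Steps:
M = -19/28 (M = -152*1/224 = -19/28 ≈ -0.67857)
r(q, z) = -3 + (q + z)² (r(q, z) = -3 + (z + q)² = -3 + (q + z)²)
(o(-253, -339) + r(M, X(-3 - 1*7))) - 29453 = (√((-253)² + (-339)²) + (-3 + (-19/28 - 6)²)) - 29453 = (√(64009 + 114921) + (-3 + (-187/28)²)) - 29453 = (√178930 + (-3 + 34969/784)) - 29453 = (√178930 + 32617/784) - 29453 = (32617/784 + √178930) - 29453 = -23058535/784 + √178930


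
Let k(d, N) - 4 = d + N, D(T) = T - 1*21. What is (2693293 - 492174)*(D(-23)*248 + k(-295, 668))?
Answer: -23188788665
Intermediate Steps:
D(T) = -21 + T (D(T) = T - 21 = -21 + T)
k(d, N) = 4 + N + d (k(d, N) = 4 + (d + N) = 4 + (N + d) = 4 + N + d)
(2693293 - 492174)*(D(-23)*248 + k(-295, 668)) = (2693293 - 492174)*((-21 - 23)*248 + (4 + 668 - 295)) = 2201119*(-44*248 + 377) = 2201119*(-10912 + 377) = 2201119*(-10535) = -23188788665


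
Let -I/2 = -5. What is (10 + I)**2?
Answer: 400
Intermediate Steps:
I = 10 (I = -2*(-5) = 10)
(10 + I)**2 = (10 + 10)**2 = 20**2 = 400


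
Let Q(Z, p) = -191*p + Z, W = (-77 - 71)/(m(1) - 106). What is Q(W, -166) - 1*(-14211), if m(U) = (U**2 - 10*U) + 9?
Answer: 2433675/53 ≈ 45918.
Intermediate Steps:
m(U) = 9 + U**2 - 10*U
W = 74/53 (W = (-77 - 71)/((9 + 1**2 - 10*1) - 106) = -148/((9 + 1 - 10) - 106) = -148/(0 - 106) = -148/(-106) = -148*(-1/106) = 74/53 ≈ 1.3962)
Q(Z, p) = Z - 191*p
Q(W, -166) - 1*(-14211) = (74/53 - 191*(-166)) - 1*(-14211) = (74/53 + 31706) + 14211 = 1680492/53 + 14211 = 2433675/53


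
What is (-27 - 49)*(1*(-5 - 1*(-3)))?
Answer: 152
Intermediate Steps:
(-27 - 49)*(1*(-5 - 1*(-3))) = -76*(-5 + 3) = -76*(-2) = 152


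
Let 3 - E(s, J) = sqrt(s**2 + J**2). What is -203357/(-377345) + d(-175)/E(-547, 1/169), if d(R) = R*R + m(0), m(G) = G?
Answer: 106801176937126/460654754777335 - 3696875*sqrt(341828330)/1220778743 ≈ -55.757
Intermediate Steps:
E(s, J) = 3 - sqrt(J**2 + s**2) (E(s, J) = 3 - sqrt(s**2 + J**2) = 3 - sqrt(J**2 + s**2))
d(R) = R**2 (d(R) = R*R + 0 = R**2 + 0 = R**2)
-203357/(-377345) + d(-175)/E(-547, 1/169) = -203357/(-377345) + (-175)**2/(3 - sqrt((1/169)**2 + (-547)**2)) = -203357*(-1/377345) + 30625/(3 - sqrt((1/169)**2 + 299209)) = 203357/377345 + 30625/(3 - sqrt(1/28561 + 299209)) = 203357/377345 + 30625/(3 - sqrt(8545708250/28561)) = 203357/377345 + 30625/(3 - 5*sqrt(341828330)/169)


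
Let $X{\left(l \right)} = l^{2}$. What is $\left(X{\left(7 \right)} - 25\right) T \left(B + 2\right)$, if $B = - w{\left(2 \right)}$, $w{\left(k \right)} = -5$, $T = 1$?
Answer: $168$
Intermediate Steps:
$B = 5$ ($B = \left(-1\right) \left(-5\right) = 5$)
$\left(X{\left(7 \right)} - 25\right) T \left(B + 2\right) = \left(7^{2} - 25\right) 1 \left(5 + 2\right) = \left(49 - 25\right) 1 \cdot 7 = 24 \cdot 7 = 168$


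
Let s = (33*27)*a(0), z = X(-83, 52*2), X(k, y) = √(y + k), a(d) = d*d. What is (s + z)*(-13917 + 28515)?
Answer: 14598*√21 ≈ 66897.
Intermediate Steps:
a(d) = d²
X(k, y) = √(k + y)
z = √21 (z = √(-83 + 52*2) = √(-83 + 104) = √21 ≈ 4.5826)
s = 0 (s = (33*27)*0² = 891*0 = 0)
(s + z)*(-13917 + 28515) = (0 + √21)*(-13917 + 28515) = √21*14598 = 14598*√21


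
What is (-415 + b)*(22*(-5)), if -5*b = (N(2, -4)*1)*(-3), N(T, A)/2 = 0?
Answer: 45650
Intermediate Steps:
N(T, A) = 0 (N(T, A) = 2*0 = 0)
b = 0 (b = -0*1*(-3)/5 = -0*(-3) = -1/5*0 = 0)
(-415 + b)*(22*(-5)) = (-415 + 0)*(22*(-5)) = -415*(-110) = 45650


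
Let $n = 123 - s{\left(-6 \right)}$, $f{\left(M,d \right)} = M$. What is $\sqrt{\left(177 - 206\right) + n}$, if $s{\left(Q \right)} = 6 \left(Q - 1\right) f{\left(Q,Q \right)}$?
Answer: $i \sqrt{158} \approx 12.57 i$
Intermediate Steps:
$s{\left(Q \right)} = Q \left(-6 + 6 Q\right)$ ($s{\left(Q \right)} = 6 \left(Q - 1\right) Q = 6 \left(-1 + Q\right) Q = \left(-6 + 6 Q\right) Q = Q \left(-6 + 6 Q\right)$)
$n = -129$ ($n = 123 - 6 \left(-6\right) \left(-1 - 6\right) = 123 - 6 \left(-6\right) \left(-7\right) = 123 - 252 = -129$)
$\sqrt{\left(177 - 206\right) + n} = \sqrt{\left(177 - 206\right) - 129} = \sqrt{-29 - 129} = \sqrt{-158} = i \sqrt{158}$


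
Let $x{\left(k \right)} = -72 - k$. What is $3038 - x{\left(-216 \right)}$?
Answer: $2894$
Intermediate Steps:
$3038 - x{\left(-216 \right)} = 3038 - \left(-72 - -216\right) = 3038 - \left(-72 + 216\right) = 3038 - 144 = 2894$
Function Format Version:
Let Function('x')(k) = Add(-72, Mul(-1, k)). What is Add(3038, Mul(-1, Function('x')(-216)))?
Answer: 2894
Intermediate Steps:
Add(3038, Mul(-1, Function('x')(-216))) = Add(3038, Mul(-1, Add(-72, Mul(-1, -216)))) = Add(3038, Mul(-1, Add(-72, 216))) = Add(3038, Mul(-1, 144)) = Add(3038, -144) = 2894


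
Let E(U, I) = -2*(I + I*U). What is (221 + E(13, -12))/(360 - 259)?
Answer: 557/101 ≈ 5.5149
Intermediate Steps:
E(U, I) = -2*I - 2*I*U
(221 + E(13, -12))/(360 - 259) = (221 - 2*(-12)*(1 + 13))/(360 - 259) = (221 - 2*(-12)*14)/101 = (221 + 336)*(1/101) = 557*(1/101) = 557/101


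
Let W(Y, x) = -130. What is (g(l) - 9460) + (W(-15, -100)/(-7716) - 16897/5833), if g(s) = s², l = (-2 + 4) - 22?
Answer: -203948458321/22503714 ≈ -9062.9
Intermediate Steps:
l = -20 (l = 2 - 22 = -20)
(g(l) - 9460) + (W(-15, -100)/(-7716) - 16897/5833) = ((-20)² - 9460) + (-130/(-7716) - 16897/5833) = (400 - 9460) + (-130*(-1/7716) - 16897*1/5833) = -9060 + (65/3858 - 16897/5833) = -9060 - 64809481/22503714 = -203948458321/22503714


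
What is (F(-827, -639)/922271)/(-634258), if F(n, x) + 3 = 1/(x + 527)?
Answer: 337/65515269110816 ≈ 5.1438e-12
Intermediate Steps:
F(n, x) = -3 + 1/(527 + x) (F(n, x) = -3 + 1/(x + 527) = -3 + 1/(527 + x))
(F(-827, -639)/922271)/(-634258) = (((-1580 - 3*(-639))/(527 - 639))/922271)/(-634258) = (((-1580 + 1917)/(-112))*(1/922271))*(-1/634258) = (-1/112*337*(1/922271))*(-1/634258) = -337/112*1/922271*(-1/634258) = -337/103294352*(-1/634258) = 337/65515269110816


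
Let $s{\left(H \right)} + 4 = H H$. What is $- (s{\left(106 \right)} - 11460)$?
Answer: $228$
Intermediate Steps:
$s{\left(H \right)} = -4 + H^{2}$ ($s{\left(H \right)} = -4 + H H = -4 + H^{2}$)
$- (s{\left(106 \right)} - 11460) = - (\left(-4 + 106^{2}\right) - 11460) = - (\left(-4 + 11236\right) - 11460) = - (11232 - 11460) = \left(-1\right) \left(-228\right) = 228$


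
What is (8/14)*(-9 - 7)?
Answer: -64/7 ≈ -9.1429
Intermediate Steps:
(8/14)*(-9 - 7) = (8*(1/14))*(-16) = (4/7)*(-16) = -64/7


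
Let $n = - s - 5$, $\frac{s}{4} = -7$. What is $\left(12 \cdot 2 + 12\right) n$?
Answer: $828$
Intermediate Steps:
$s = -28$ ($s = 4 \left(-7\right) = -28$)
$n = 23$ ($n = \left(-1\right) \left(-28\right) - 5 = 28 - 5 = 23$)
$\left(12 \cdot 2 + 12\right) n = \left(12 \cdot 2 + 12\right) 23 = \left(24 + 12\right) 23 = 36 \cdot 23 = 828$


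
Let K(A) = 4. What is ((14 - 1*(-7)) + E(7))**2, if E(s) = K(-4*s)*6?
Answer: 2025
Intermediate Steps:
E(s) = 24 (E(s) = 4*6 = 24)
((14 - 1*(-7)) + E(7))**2 = ((14 - 1*(-7)) + 24)**2 = ((14 + 7) + 24)**2 = (21 + 24)**2 = 45**2 = 2025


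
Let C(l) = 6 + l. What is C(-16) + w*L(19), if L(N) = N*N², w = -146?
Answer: -1001424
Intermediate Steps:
L(N) = N³
C(-16) + w*L(19) = (6 - 16) - 146*19³ = -10 - 146*6859 = -10 - 1001414 = -1001424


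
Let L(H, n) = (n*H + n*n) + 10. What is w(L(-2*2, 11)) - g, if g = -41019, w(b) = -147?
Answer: 40872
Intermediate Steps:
L(H, n) = 10 + n**2 + H*n (L(H, n) = (H*n + n**2) + 10 = (n**2 + H*n) + 10 = 10 + n**2 + H*n)
w(L(-2*2, 11)) - g = -147 - 1*(-41019) = -147 + 41019 = 40872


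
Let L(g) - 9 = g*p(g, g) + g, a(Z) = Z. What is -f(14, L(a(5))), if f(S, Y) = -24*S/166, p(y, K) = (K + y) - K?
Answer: 168/83 ≈ 2.0241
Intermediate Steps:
p(y, K) = y
L(g) = 9 + g + g² (L(g) = 9 + (g*g + g) = 9 + (g² + g) = 9 + (g + g²) = 9 + g + g²)
f(S, Y) = -12*S/83 (f(S, Y) = -24*S*(1/166) = -12*S/83)
-f(14, L(a(5))) = -(-12)*14/83 = -1*(-168/83) = 168/83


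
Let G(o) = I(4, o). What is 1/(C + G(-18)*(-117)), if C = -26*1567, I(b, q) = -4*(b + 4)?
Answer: -1/36998 ≈ -2.7028e-5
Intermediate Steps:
I(b, q) = -16 - 4*b (I(b, q) = -4*(4 + b) = -16 - 4*b)
G(o) = -32 (G(o) = -16 - 4*4 = -16 - 16 = -32)
C = -40742
1/(C + G(-18)*(-117)) = 1/(-40742 - 32*(-117)) = 1/(-40742 + 3744) = 1/(-36998) = -1/36998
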